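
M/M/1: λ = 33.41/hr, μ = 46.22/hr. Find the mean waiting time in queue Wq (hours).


ρ = 33.41/46.22 = 0.7228
Wq = ρ/(μ−λ) = 0.7228/(46.22 − 33.41) = 0.7228/12.81 = 0.05643 hr

Final: 0.05643 hr


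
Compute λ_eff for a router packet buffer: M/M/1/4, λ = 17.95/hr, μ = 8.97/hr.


ρ = 2.0011; P_K = (1−ρ)ρ^4/(1−ρ^5) = 0.516370
λ_eff = λ(1 − P_K) = 17.95·(1 − 0.516370) = 17.95·0.483630 = 8.6812 /hr

Final: 8.6812 /hr


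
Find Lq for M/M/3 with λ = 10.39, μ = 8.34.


a = λ/μ = 1.2458; ρ = a/3 = 0.4153
P₀ = 0.279882
Lq = P₀·a^c·ρ / (c!·(1−ρ)²) = 0.279882·1.93352·0.4153/(6·0.34191)
= 0.10954

Final: 0.10954


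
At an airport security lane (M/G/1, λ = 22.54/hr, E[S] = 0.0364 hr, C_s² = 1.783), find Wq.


ρ = λ·E[S] = 22.54·0.0364 = 0.8205
E[S²] = E[S]²(1+C_s²) = 0.0364²·(1+1.783) = 0.003687
Wq = λ·E[S²]/(2(1−ρ)) = 22.54·0.003687/(2·0.1795) = 0.23146 hr

Final: 0.23146 hr


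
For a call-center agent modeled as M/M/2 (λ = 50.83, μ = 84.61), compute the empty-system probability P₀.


a = λ/μ = 50.83/84.61 = 0.6008; ρ = a/c = 0.3004
Σ_{k=0}^{1} a^k/k! (terms k=0..1) = 1.00000 + 0.60076 = 1.60076
Tail: a^2/(2!(1−ρ)) = 0.36091/(2·0.6996) = 0.25793
P₀ = 1/(1.60076 + 0.25793) = 1/1.85869 = 0.538014

Final: 0.538014


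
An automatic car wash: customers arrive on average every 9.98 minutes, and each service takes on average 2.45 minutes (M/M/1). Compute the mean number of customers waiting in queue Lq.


λ = 60/9.98 = 6.0120 /hr
μ = 60/2.45 = 24.4898 /hr
ρ = λ/μ = 6.0120/24.4898 = 0.2455
Lq = ρ²/(1−ρ) = 0.06027/0.7545 = 0.07987

Final: 0.07987


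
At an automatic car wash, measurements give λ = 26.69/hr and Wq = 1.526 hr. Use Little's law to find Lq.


Lq = λWq = 26.69·1.526 = 40.7289

Final: 40.7289


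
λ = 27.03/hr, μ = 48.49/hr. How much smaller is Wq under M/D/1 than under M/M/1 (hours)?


ρ = 27.03/48.49 = 0.5574
Wq(M/M/1) = ρ/(μ−λ) = 0.5574/21.46 = 0.02598 hr
Wq(M/D/1) = ρ/(2(μ−λ)) = 0.01299 hr
Savings = 0.02598 − 0.01299 = 0.01299 hr

Final: 0.01299 hr


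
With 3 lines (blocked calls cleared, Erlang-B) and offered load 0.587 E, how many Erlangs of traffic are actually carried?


B(3,0.587) = 0.018801 (Erlang-B)
Carried load = a(1 − B) = 0.587·(1 − 0.018801) = 0.587·0.981199 = 0.5760 E

Final: 0.5760 Erlangs


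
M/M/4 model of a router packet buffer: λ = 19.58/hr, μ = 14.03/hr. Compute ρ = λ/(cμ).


ρ = λ/(cμ) = 19.58/(4·14.03) = 19.58/56.12 = 0.3489

Final: 0.3489


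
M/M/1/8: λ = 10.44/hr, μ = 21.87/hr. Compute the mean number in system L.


ρ = 10.44/21.87 = 0.4774
L = ρ[1 − (K+1)ρ^K + Kρ^(K+1)] / [(1−ρ)(1−ρ^(K+1))]
Numerator: 0.4774·(1 − 9·0.002697 + 8·0.001287) = 0.470697
Denominator: (0.5226)·(0.998713) = 0.521961
L = 0.470697/0.521961 = 0.9018

Final: 0.9018


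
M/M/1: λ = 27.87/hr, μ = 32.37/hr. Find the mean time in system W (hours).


W = 1/(μ−λ) = 1/(32.37 − 27.87) = 1/4.50 = 0.2222 hr

Final: 0.2222 hr


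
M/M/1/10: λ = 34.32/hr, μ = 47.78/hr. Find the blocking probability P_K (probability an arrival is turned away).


ρ = λ/μ = 34.32/47.78 = 0.7183
P_K = (1−ρ)ρ^K/(1−ρ^(K+1)) = (0.2817·0.036560)/(1 − 0.026261)
= 0.010299/0.973739 = 0.010577

Final: 0.010577


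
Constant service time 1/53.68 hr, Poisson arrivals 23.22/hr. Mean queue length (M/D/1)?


ρ = 23.22/53.68 = 0.4326
M/D/1: Lq = ρ²/(2(1−ρ)) = 0.1871/(2·0.5674) = 0.16487

Final: 0.16487


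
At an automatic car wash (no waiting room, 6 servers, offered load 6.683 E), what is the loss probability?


B(c,a) = (a^c/c!) / Σ_{k=0}^{c} a^k/k!
a^6/6! = 123.736056
Σ terms (k=0..6): 1.00000 + 6.68300 + 22.33124 + 49.74657 + 83.11408 + 111.09028 + 123.73606 = 397.701230
B = 123.736056/397.701230 = 0.311128

Final: 0.311128


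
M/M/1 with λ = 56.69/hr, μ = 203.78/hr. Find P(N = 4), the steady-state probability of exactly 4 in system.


ρ = 56.69/203.78 = 0.2782
P_n = (1−ρ)·ρ^n = (1 − 0.2782)·0.2782^4 = 0.7218·0.005989 = 0.004323

Final: 0.004323


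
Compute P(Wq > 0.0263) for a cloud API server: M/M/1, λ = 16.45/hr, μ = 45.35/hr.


ρ = 16.45/45.35 = 0.3627
P(Wq > t) = ρ·e^{−(μ−λ)t} = 0.3627·e^{−0.7601}
= 0.3627·0.467634 = 0.169627

Final: 0.169627


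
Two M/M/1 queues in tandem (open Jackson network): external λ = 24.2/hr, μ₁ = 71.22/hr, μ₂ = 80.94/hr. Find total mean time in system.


Each node sees arrival rate λ = 24.2/hr (tandem ⇒ throughput preserved).
W₁ = 1/(μ₁−λ) = 1/(71.22−24.2) = 0.02127 hr
W₂ = 1/(μ₂−λ) = 1/(80.94−24.2) = 0.01762 hr
W_total = W₁ + W₂ = 0.02127 + 0.01762 = 0.03889 hr

Final: 0.03889 hr


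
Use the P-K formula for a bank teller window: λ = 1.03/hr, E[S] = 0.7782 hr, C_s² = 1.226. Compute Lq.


ρ = λ·E[S] = 1.03·0.7782 = 0.8015
Lq = ρ²(1+C_s²)/(2(1−ρ)) = 0.6425·(1+1.226)/(2·0.1985)
= 0.6425·2.2260/0.3969 = 3.60323

Final: 3.60323


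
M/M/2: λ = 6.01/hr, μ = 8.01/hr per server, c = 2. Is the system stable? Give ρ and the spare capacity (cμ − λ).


Total capacity cμ = 2·8.01 = 16.02/hr
ρ = λ/(cμ) = 6.01/16.02 = 0.3752
Stable ⇔ ρ < 1: YES
Spare capacity = cμ − λ = 16.02 − 6.01 = 10.01/hr

Final: ρ = 0.3752; stable; margin = 10.01/hr


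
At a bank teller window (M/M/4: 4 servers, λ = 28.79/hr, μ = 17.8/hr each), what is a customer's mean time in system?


a = 1.6174; ρ = 0.4044; P₀ = 0.195719
Lq = P₀·a^c·ρ/(c!(1−ρ)²) = 0.06361
Wq = Lq/λ = 0.06361/28.79 = 0.002209 hr
W = Wq + 1/μ = 0.002209 + 0.05618 = 0.05839 hr

Final: 0.05839 hr


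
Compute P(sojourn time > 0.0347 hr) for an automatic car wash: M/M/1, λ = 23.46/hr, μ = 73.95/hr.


W ~ Exponential(μ−λ) for M/M/1.
μ − λ = 73.95 − 23.46 = 50.4900
P(W > t) = e^{−(μ−λ)t} = e^{−1.7520} = 0.173426

Final: 0.173426


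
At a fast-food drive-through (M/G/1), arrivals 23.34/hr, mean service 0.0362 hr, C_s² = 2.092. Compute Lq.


ρ = λ·E[S] = 23.34·0.0362 = 0.8449
Lq = ρ²(1+C_s²)/(2(1−ρ)) = 0.7139·(1+2.092)/(2·0.1551)
= 0.7139·3.0920/0.3102 = 7.11605

Final: 7.11605


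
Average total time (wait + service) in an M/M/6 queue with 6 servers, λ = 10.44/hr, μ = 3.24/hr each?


a = 3.2222; ρ = 0.5370; P₀ = 0.038860
Lq = P₀·a^c·ρ/(c!(1−ρ)²) = 0.15136
Wq = Lq/λ = 0.15136/10.44 = 0.01450 hr
W = Wq + 1/μ = 0.01450 + 0.30864 = 0.32314 hr

Final: 0.32314 hr


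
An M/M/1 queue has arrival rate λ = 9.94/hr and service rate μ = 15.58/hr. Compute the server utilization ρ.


ρ = λ/μ = 9.94/15.58 = 0.6380

Final: 0.6380


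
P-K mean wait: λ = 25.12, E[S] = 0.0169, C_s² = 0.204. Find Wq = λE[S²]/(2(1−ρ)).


ρ = λ·E[S] = 25.12·0.0169 = 0.4245
E[S²] = E[S]²(1+C_s²) = 0.0169²·(1+0.204) = 0.0003439
Wq = λ·E[S²]/(2(1−ρ)) = 25.12·0.0003439/(2·0.5755) = 0.007505 hr

Final: 0.007505 hr


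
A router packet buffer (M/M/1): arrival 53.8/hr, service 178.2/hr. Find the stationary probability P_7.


ρ = 53.8/178.2 = 0.3019
P_n = (1−ρ)·ρ^n = (1 − 0.3019)·0.3019^7 = 0.6981·0.0002286 = 0.0001596

Final: 0.0001596


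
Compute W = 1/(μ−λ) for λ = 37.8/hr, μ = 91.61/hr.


W = 1/(μ−λ) = 1/(91.61 − 37.8) = 1/53.81 = 0.01858 hr

Final: 0.01858 hr


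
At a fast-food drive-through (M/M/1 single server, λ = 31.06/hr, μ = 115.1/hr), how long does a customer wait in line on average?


ρ = 31.06/115.1 = 0.2699
Wq = ρ/(μ−λ) = 0.2699/(115.1 − 31.06) = 0.2699/84.04 = 0.003211 hr

Final: 0.003211 hr


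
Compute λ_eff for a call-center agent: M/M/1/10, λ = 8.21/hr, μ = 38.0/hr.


ρ = 0.2161; P_K = (1−ρ)ρ^10/(1−ρ^11) = 0.0000001737
λ_eff = λ(1 − P_K) = 8.21·(1 − 0.0000001737) = 8.21·1.000000 = 8.2100 /hr

Final: 8.2100 /hr


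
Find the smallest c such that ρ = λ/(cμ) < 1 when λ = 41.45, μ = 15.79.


Stability requires cμ > λ ⇔ c > λ/μ.
λ/μ = 41.45/15.79 = 2.6251
Minimum integer c = ⌊2.6251⌋ + 1 = 3
Check: 3·15.79 = 47.37 > 41.45, while 2·15.79 = 31.58 ≤ 41.45

Final: 3 servers


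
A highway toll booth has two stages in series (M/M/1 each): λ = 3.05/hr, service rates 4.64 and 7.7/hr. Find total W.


Each node sees arrival rate λ = 3.05/hr (tandem ⇒ throughput preserved).
W₁ = 1/(μ₁−λ) = 1/(4.64−3.05) = 0.62893 hr
W₂ = 1/(μ₂−λ) = 1/(7.7−3.05) = 0.21505 hr
W_total = W₁ + W₂ = 0.62893 + 0.21505 = 0.84398 hr

Final: 0.84398 hr


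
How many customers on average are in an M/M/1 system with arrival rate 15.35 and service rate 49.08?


ρ = λ/μ = 15.35/49.08 = 0.3128
L = ρ/(1−ρ) = 0.3128/(1 − 0.3128) = 0.3128/0.6872 = 0.4551

Final: 0.4551


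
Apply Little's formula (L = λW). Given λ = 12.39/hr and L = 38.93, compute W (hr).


W = L/λ = 38.93/12.39 = 3.1421 hr

Final: 3.1421 hr


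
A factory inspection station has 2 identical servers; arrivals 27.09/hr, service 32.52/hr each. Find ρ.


ρ = λ/(cμ) = 27.09/(2·32.52) = 27.09/65.04 = 0.4165

Final: 0.4165


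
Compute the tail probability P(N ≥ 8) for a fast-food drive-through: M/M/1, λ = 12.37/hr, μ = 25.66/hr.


ρ = 12.37/25.66 = 0.4821
P(N ≥ n) = ρ^n = 0.4821^8 = 0.002917

Final: 0.002917


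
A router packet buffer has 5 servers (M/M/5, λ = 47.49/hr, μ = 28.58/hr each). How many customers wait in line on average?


a = λ/μ = 1.6617; ρ = a/5 = 0.3323
P₀ = 0.189300
Lq = P₀·a^c·ρ / (c!·(1−ρ)²) = 0.189300·12.66776·0.3323/(120·0.44578)
= 0.01490

Final: 0.01490


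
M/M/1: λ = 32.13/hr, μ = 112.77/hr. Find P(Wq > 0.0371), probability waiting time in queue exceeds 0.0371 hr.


ρ = 32.13/112.77 = 0.2849
P(Wq > t) = ρ·e^{−(μ−λ)t} = 0.2849·e^{−2.9917}
= 0.2849·0.050200 = 0.014303

Final: 0.014303


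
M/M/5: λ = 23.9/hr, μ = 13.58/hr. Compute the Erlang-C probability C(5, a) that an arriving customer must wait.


a = λ/μ = 1.7599; ρ = a/5 = 0.3520
P₀ = 0.171407 (from M/M/c formula)
C(c,a) = [a^c/(c!(1−ρ))]·P₀ = [16.88460/(120·0.6480)]·0.171407
= 0.21713·0.171407 = 0.037218

Final: 0.037218


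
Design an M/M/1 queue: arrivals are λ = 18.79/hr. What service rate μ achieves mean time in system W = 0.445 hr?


W = 1/(μ−λ) ⇒ μ − λ = 1/W = 1/0.445 = 2.2472
μ = λ + 1/W = 18.79 + 2.2472 = 21.0372 per hr

Final: 21.0372 /hr


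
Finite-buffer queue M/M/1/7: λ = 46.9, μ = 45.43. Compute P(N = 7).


ρ = λ/μ = 46.9/45.43 = 1.0324
P_K = (1−ρ)ρ^K/(1−ρ^(K+1)) = (-0.03236·1.249714)/(1 − 1.290152)
= -0.040438/-0.290152 = 0.139367

Final: 0.139367


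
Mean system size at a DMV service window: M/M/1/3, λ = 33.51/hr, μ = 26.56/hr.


ρ = 33.51/26.56 = 1.2617
L = ρ[1 − (K+1)ρ^K + Kρ^(K+1)] / [(1−ρ)(1−ρ^(K+1))]
Numerator: 1.2617·(1 − 4·2.008348 + 3·2.533876) = 0.716926
Denominator: (-0.2617)·(-1.533876) = 0.401372
L = 0.716926/0.401372 = 1.7862

Final: 1.7862


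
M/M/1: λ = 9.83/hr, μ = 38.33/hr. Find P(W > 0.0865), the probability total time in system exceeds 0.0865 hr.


W ~ Exponential(μ−λ) for M/M/1.
μ − λ = 38.33 − 9.83 = 28.5000
P(W > t) = e^{−(μ−λ)t} = e^{−2.4652} = 0.084988

Final: 0.084988


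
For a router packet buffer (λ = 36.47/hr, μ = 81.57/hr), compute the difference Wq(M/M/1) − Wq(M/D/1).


ρ = 36.47/81.57 = 0.4471
Wq(M/M/1) = ρ/(μ−λ) = 0.4471/45.10 = 0.009914 hr
Wq(M/D/1) = ρ/(2(μ−λ)) = 0.004957 hr
Savings = 0.009914 − 0.004957 = 0.004957 hr

Final: 0.004957 hr


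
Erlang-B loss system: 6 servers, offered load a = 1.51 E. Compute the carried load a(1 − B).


B(6,1.51) = 0.003641 (Erlang-B)
Carried load = a(1 − B) = 1.51·(1 − 0.003641) = 1.51·0.996359 = 1.5045 E

Final: 1.5045 Erlangs


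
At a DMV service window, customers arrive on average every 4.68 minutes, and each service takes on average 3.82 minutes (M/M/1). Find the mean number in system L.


λ = 60/4.68 = 12.8205 /hr
μ = 60/3.82 = 15.7068 /hr
ρ = λ/μ = 12.8205/15.7068 = 0.8162
L = ρ/(1−ρ) = 0.8162/0.1838 = 4.4419

Final: 4.4419


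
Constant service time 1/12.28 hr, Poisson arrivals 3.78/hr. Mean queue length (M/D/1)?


ρ = 3.78/12.28 = 0.3078
M/D/1: Lq = ρ²/(2(1−ρ)) = 0.09475/(2·0.6922) = 0.06844

Final: 0.06844


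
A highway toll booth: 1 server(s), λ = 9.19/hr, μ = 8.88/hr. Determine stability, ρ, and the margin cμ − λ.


Total capacity cμ = 1·8.88 = 8.88/hr
ρ = λ/(cμ) = 9.19/8.88 = 1.0349
Stable ⇔ ρ < 1: NO
Spare capacity = cμ − λ = 8.88 − 9.19 = -0.31/hr

Final: ρ = 1.0349; unstable; margin = -0.31/hr


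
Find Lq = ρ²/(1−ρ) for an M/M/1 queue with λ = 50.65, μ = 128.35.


ρ = 50.65/128.35 = 0.3946
Lq = ρ²/(1−ρ) = 0.1557/0.6054 = 0.2572

Final: 0.2572


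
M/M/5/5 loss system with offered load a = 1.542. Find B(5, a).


B(c,a) = (a^c/c!) / Σ_{k=0}^{c} a^k/k!
a^5/5! = 0.072651
Σ terms (k=0..5): 1.00000 + 1.54200 + 1.18888 + 0.61109 + 0.23557 + 0.07265 = 4.650192
B = 0.072651/4.650192 = 0.015623

Final: 0.015623


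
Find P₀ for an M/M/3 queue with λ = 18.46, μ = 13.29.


a = λ/μ = 18.46/13.29 = 1.3890; ρ = a/c = 0.4630
Σ_{k=0}^{2} a^k/k! (terms k=0..2) = 1.00000 + 1.38901 + 0.96468 = 3.35369
Tail: a^3/(3!(1−ρ)) = 2.67991/(6·0.5370) = 0.83176
P₀ = 1/(3.35369 + 0.83176) = 1/4.18546 = 0.238923

Final: 0.238923


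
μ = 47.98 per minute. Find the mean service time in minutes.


Mean service time = 1/μ = 1/47.98 minute = 0.02084 minute
In minutes: 0.02084 × 1 = 0.02084 min

Final: 0.02084 min


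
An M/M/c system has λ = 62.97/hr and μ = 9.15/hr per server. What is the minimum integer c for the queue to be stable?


Stability requires cμ > λ ⇔ c > λ/μ.
λ/μ = 62.97/9.15 = 6.8820
Minimum integer c = ⌊6.8820⌋ + 1 = 7
Check: 7·9.15 = 64.05 > 62.97, while 6·9.15 = 54.90 ≤ 62.97

Final: 7 servers


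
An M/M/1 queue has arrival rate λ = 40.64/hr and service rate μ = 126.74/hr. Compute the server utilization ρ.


ρ = λ/μ = 40.64/126.74 = 0.3207

Final: 0.3207


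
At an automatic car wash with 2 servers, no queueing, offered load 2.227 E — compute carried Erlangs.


B(2,2.227) = 0.434531 (Erlang-B)
Carried load = a(1 − B) = 2.227·(1 − 0.434531) = 2.227·0.565469 = 1.2593 E

Final: 1.2593 Erlangs


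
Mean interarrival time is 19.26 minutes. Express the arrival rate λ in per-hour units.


λ = 1/(interarrival time) in consistent units.
1 hour = 60 min, so λ = 60/19.26 = 3.1153 per hour

Final: 3.1153 /hr


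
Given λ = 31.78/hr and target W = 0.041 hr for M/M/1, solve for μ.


W = 1/(μ−λ) ⇒ μ − λ = 1/W = 1/0.041 = 24.3902
μ = λ + 1/W = 31.78 + 24.3902 = 56.1702 per hr

Final: 56.1702 /hr


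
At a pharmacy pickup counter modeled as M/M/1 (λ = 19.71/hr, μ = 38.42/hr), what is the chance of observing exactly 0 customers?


ρ = 19.71/38.42 = 0.5130
P_n = (1−ρ)·ρ^n = (1 − 0.5130)·0.5130^0 = 0.4870·1.000000 = 0.486986

Final: 0.486986


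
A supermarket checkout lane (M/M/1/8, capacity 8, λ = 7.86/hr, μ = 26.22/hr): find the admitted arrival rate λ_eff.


ρ = 0.2998; P_K = (1−ρ)ρ^8/(1−ρ^9) = 0.00004566
λ_eff = λ(1 − P_K) = 7.86·(1 − 0.00004566) = 7.86·0.999954 = 7.8596 /hr

Final: 7.8596 /hr


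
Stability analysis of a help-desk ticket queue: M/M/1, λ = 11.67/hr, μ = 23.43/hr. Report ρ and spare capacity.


Total capacity cμ = 1·23.43 = 23.43/hr
ρ = λ/(cμ) = 11.67/23.43 = 0.4981
Stable ⇔ ρ < 1: YES
Spare capacity = cμ − λ = 23.43 − 11.67 = 11.76/hr

Final: ρ = 0.4981; stable; margin = 11.76/hr


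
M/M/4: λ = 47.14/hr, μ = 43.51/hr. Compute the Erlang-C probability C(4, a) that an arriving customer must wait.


a = λ/μ = 1.0834; ρ = a/4 = 0.2709
P₀ = 0.337720 (from M/M/c formula)
C(c,a) = [a^c/(c!(1−ρ))]·P₀ = [1.37785/(24·0.7291)]·0.337720
= 0.07874·0.337720 = 0.026591

Final: 0.026591


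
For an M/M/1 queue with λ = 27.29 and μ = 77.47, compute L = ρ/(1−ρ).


ρ = λ/μ = 27.29/77.47 = 0.3523
L = ρ/(1−ρ) = 0.3523/(1 − 0.3523) = 0.3523/0.6477 = 0.5438

Final: 0.5438


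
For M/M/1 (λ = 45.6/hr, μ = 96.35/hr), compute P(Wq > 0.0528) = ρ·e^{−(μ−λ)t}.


ρ = 45.6/96.35 = 0.4733
P(Wq > t) = ρ·e^{−(μ−λ)t} = 0.4733·e^{−2.6796}
= 0.4733·0.068591 = 0.032462

Final: 0.032462


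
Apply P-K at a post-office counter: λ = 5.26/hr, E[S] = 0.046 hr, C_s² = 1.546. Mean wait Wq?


ρ = λ·E[S] = 5.26·0.046 = 0.2420
E[S²] = E[S]²(1+C_s²) = 0.046²·(1+1.546) = 0.005387
Wq = λ·E[S²]/(2(1−ρ)) = 5.26·0.005387/(2·0.7580) = 0.01869 hr

Final: 0.01869 hr


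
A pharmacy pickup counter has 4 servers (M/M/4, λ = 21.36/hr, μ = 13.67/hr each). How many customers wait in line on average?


a = λ/μ = 1.5625; ρ = a/4 = 0.3906
P₀ = 0.207178
Lq = P₀·a^c·ρ / (c!·(1−ρ)²) = 0.207178·5.96116·0.3906/(24·0.37132)
= 0.05414

Final: 0.05414


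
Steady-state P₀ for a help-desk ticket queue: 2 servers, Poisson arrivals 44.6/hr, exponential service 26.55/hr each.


a = λ/μ = 44.6/26.55 = 1.6798; ρ = a/c = 0.8399
Σ_{k=0}^{1} a^k/k! (terms k=0..1) = 1.00000 + 1.67985 = 2.67985
Tail: a^2/(2!(1−ρ)) = 2.82189/(2·0.1601) = 8.81427
P₀ = 1/(2.67985 + 8.81427) = 1/11.49412 = 0.087001

Final: 0.087001


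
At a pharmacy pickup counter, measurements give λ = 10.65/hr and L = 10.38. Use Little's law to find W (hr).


W = L/λ = 10.38/10.65 = 0.9746 hr

Final: 0.9746 hr


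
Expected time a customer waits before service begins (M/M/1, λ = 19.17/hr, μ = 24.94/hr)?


ρ = 19.17/24.94 = 0.7686
Wq = ρ/(μ−λ) = 0.7686/(24.94 − 19.17) = 0.7686/5.77 = 0.1332 hr

Final: 0.1332 hr


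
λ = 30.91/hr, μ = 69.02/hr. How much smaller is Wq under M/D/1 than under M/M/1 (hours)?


ρ = 30.91/69.02 = 0.4478
Wq(M/M/1) = ρ/(μ−λ) = 0.4478/38.11 = 0.01175 hr
Wq(M/D/1) = ρ/(2(μ−λ)) = 0.005876 hr
Savings = 0.01175 − 0.005876 = 0.005876 hr

Final: 0.005876 hr


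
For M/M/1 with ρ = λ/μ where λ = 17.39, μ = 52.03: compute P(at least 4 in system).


ρ = 17.39/52.03 = 0.3342
P(N ≥ n) = ρ^n = 0.3342^4 = 0.012479

Final: 0.012479


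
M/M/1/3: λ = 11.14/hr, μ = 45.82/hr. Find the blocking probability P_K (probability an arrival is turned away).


ρ = λ/μ = 11.14/45.82 = 0.2431
P_K = (1−ρ)ρ^K/(1−ρ^(K+1)) = (0.7569·0.014371)/(1 − 0.003494)
= 0.010877/0.996506 = 0.010915

Final: 0.010915


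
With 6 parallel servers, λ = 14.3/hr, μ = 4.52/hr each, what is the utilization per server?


ρ = λ/(cμ) = 14.3/(6·4.52) = 14.3/27.12 = 0.5273

Final: 0.5273


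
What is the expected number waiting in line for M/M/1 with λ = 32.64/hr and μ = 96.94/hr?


ρ = 32.64/96.94 = 0.3367
Lq = ρ²/(1−ρ) = 0.1134/0.6633 = 0.1709

Final: 0.1709


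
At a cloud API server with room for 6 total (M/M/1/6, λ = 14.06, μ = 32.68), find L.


ρ = 14.06/32.68 = 0.4302
L = ρ[1 − (K+1)ρ^K + Kρ^(K+1)] / [(1−ρ)(1−ρ^(K+1))]
Numerator: 0.4302·(1 − 7·0.006342 + 6·0.002728) = 0.418176
Denominator: (0.5698)·(0.997272) = 0.568213
L = 0.418176/0.568213 = 0.7360

Final: 0.7360


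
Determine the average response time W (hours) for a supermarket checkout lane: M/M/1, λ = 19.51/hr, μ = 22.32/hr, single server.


W = 1/(μ−λ) = 1/(22.32 − 19.51) = 1/2.81 = 0.3559 hr

Final: 0.3559 hr


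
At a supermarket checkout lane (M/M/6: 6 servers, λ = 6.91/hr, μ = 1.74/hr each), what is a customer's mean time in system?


a = 3.9713; ρ = 0.6619; P₀ = 0.017241
Lq = P₀·a^c·ρ/(c!(1−ρ)²) = 0.54378
Wq = Lq/λ = 0.54378/6.91 = 0.07869 hr
W = Wq + 1/μ = 0.07869 + 0.57471 = 0.65341 hr

Final: 0.65341 hr


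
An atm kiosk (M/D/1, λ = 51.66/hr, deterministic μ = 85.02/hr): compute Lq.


ρ = 51.66/85.02 = 0.6076
M/D/1: Lq = ρ²/(2(1−ρ)) = 0.3692/(2·0.3924) = 0.47047

Final: 0.47047


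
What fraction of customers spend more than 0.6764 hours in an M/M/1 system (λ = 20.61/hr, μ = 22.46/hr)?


W ~ Exponential(μ−λ) for M/M/1.
μ − λ = 22.46 − 20.61 = 1.8500
P(W > t) = e^{−(μ−λ)t} = e^{−1.2513} = 0.286121

Final: 0.286121


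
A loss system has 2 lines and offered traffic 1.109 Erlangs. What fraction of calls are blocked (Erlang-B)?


B(c,a) = (a^c/c!) / Σ_{k=0}^{c} a^k/k!
a^2/2! = 0.614941
Σ terms (k=0..2): 1.00000 + 1.10900 + 0.61494 = 2.723940
B = 0.614941/2.723940 = 0.225754

Final: 0.225754


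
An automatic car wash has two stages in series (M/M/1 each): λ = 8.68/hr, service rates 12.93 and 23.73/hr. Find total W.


Each node sees arrival rate λ = 8.68/hr (tandem ⇒ throughput preserved).
W₁ = 1/(μ₁−λ) = 1/(12.93−8.68) = 0.23529 hr
W₂ = 1/(μ₂−λ) = 1/(23.73−8.68) = 0.06645 hr
W_total = W₁ + W₂ = 0.23529 + 0.06645 = 0.30174 hr

Final: 0.30174 hr


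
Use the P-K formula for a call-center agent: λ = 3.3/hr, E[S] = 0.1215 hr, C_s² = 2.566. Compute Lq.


ρ = λ·E[S] = 3.3·0.1215 = 0.4009
Lq = ρ²(1+C_s²)/(2(1−ρ)) = 0.1608·(1+2.566)/(2·0.5991)
= 0.1608·3.5660/1.1981 = 0.47849

Final: 0.47849


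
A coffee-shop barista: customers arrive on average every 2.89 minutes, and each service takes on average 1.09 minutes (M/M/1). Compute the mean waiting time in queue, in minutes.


λ = 60/2.89 = 20.7612 /hr
μ = 60/1.09 = 55.0459 /hr
ρ = λ/μ = 20.7612/55.0459 = 0.3772
Wq = ρ/(μ−λ) = 0.3772/(55.0459−20.7612) = 0.01100 hr
In minutes: 0.01100·60 = 0.6601 min

Final: 0.6601 min


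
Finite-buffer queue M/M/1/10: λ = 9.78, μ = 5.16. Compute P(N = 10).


ρ = λ/μ = 9.78/5.16 = 1.8953
P_K = (1−ρ)ρ^K/(1−ρ^(K+1)) = (-0.8953·598.262156)/(1 − 1133.915481)
= -535.653326/-1132.915481 = 0.472810

Final: 0.472810


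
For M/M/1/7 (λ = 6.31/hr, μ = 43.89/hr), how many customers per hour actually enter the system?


ρ = 0.1438; P_K = (1−ρ)ρ^7/(1−ρ^8) = 0.000001087
λ_eff = λ(1 − P_K) = 6.31·(1 − 0.000001087) = 6.31·0.999999 = 6.3100 /hr

Final: 6.3100 /hr


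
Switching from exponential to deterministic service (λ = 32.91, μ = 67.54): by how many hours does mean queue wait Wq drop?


ρ = 32.91/67.54 = 0.4873
Wq(M/M/1) = ρ/(μ−λ) = 0.4873/34.63 = 0.01407 hr
Wq(M/D/1) = ρ/(2(μ−λ)) = 0.007035 hr
Savings = 0.01407 − 0.007035 = 0.007035 hr

Final: 0.007035 hr


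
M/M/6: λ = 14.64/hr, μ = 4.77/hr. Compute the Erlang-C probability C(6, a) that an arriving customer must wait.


a = λ/μ = 3.0692; ρ = a/6 = 0.5115
P₀ = 0.045577 (from M/M/c formula)
C(c,a) = [a^c/(c!(1−ρ))]·P₀ = [835.86509/(720·0.4885)]·0.045577
= 2.37666·0.045577 = 0.108320

Final: 0.108320


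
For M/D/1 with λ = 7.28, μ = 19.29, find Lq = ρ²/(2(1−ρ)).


ρ = 7.28/19.29 = 0.3774
M/D/1: Lq = ρ²/(2(1−ρ)) = 0.1424/(2·0.6226) = 0.11438

Final: 0.11438


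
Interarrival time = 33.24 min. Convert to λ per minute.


λ = 1/(interarrival time) in consistent units.
1 minute = 1 min, so λ = 1/33.24 = 0.03008 per minute

Final: 0.03008 /min


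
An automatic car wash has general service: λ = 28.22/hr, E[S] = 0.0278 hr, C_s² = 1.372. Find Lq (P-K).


ρ = λ·E[S] = 28.22·0.0278 = 0.7845
Lq = ρ²(1+C_s²)/(2(1−ρ)) = 0.6155·(1+1.372)/(2·0.2155)
= 0.6155·2.3720/0.4310 = 3.38745

Final: 3.38745


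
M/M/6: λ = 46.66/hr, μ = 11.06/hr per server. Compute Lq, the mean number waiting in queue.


a = λ/μ = 4.2188; ρ = a/6 = 0.7031
P₀ = 0.012929
Lq = P₀·a^c·ρ / (c!·(1−ρ)²) = 0.012929·5638.16323·0.7031/(720·0.08813)
= 0.80776

Final: 0.80776


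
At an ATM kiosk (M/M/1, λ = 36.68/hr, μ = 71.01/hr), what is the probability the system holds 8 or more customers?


ρ = 36.68/71.01 = 0.5165
P(N ≥ n) = ρ^n = 0.5165^8 = 0.005068

Final: 0.005068


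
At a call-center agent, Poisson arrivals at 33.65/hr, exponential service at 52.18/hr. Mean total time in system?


W = 1/(μ−λ) = 1/(52.18 − 33.65) = 1/18.53 = 0.05397 hr

Final: 0.05397 hr


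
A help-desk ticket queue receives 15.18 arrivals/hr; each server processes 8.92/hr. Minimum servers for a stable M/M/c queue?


Stability requires cμ > λ ⇔ c > λ/μ.
λ/μ = 15.18/8.92 = 1.7018
Minimum integer c = ⌊1.7018⌋ + 1 = 2
Check: 2·8.92 = 17.84 > 15.18, while 1·8.92 = 8.92 ≤ 15.18

Final: 2 servers


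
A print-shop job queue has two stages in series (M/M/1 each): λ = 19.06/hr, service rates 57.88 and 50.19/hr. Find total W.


Each node sees arrival rate λ = 19.06/hr (tandem ⇒ throughput preserved).
W₁ = 1/(μ₁−λ) = 1/(57.88−19.06) = 0.02576 hr
W₂ = 1/(μ₂−λ) = 1/(50.19−19.06) = 0.03212 hr
W_total = W₁ + W₂ = 0.02576 + 0.03212 = 0.05788 hr

Final: 0.05788 hr


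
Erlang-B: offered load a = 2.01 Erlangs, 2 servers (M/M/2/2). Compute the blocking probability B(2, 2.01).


B(c,a) = (a^c/c!) / Σ_{k=0}^{c} a^k/k!
a^2/2! = 2.020050
Σ terms (k=0..2): 1.00000 + 2.01000 + 2.02005 = 5.030050
B = 2.020050/5.030050 = 0.401596

Final: 0.401596


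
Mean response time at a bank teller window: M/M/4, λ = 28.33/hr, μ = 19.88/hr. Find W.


a = 1.4251; ρ = 0.3563; P₀ = 0.238681
Lq = P₀·a^c·ρ/(c!(1−ρ)²) = 0.03526
Wq = Lq/λ = 0.03526/28.33 = 0.001245 hr
W = Wq + 1/μ = 0.001245 + 0.05030 = 0.05155 hr

Final: 0.05155 hr


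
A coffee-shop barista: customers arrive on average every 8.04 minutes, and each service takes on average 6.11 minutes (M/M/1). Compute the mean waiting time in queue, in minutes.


λ = 60/8.04 = 7.4627 /hr
μ = 60/6.11 = 9.8200 /hr
ρ = λ/μ = 7.4627/9.8200 = 0.7600
Wq = ρ/(μ−λ) = 0.7600/(9.8200−7.4627) = 0.32238 hr
In minutes: 0.32238·60 = 19.343 min

Final: 19.343 min


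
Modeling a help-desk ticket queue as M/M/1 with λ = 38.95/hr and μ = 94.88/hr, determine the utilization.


ρ = λ/μ = 38.95/94.88 = 0.4105

Final: 0.4105


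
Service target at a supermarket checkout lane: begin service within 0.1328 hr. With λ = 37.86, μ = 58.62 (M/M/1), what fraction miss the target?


ρ = 37.86/58.62 = 0.6459
P(Wq > t) = ρ·e^{−(μ−λ)t} = 0.6459·e^{−2.7569}
= 0.6459·0.063486 = 0.041003

Final: 0.041003


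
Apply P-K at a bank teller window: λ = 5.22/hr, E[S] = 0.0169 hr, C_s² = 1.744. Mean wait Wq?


ρ = λ·E[S] = 5.22·0.0169 = 0.08822
E[S²] = E[S]²(1+C_s²) = 0.0169²·(1+1.744) = 0.0007837
Wq = λ·E[S²]/(2(1−ρ)) = 5.22·0.0007837/(2·0.9118) = 0.002243 hr

Final: 0.002243 hr


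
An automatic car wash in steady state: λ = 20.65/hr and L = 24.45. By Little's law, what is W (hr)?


W = L/λ = 24.45/20.65 = 1.1840 hr

Final: 1.1840 hr


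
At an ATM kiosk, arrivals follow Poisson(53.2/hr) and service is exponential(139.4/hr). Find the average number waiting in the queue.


ρ = 53.2/139.4 = 0.3816
Lq = ρ²/(1−ρ) = 0.1456/0.6184 = 0.2355

Final: 0.2355


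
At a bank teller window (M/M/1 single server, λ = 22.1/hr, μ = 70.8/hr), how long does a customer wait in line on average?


ρ = 22.1/70.8 = 0.3121
Wq = ρ/(μ−λ) = 0.3121/(70.8 − 22.1) = 0.3121/48.70 = 0.006410 hr

Final: 0.006410 hr


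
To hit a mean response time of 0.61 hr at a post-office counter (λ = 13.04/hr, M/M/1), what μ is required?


W = 1/(μ−λ) ⇒ μ − λ = 1/W = 1/0.61 = 1.6393
μ = λ + 1/W = 13.04 + 1.6393 = 14.6793 per hr

Final: 14.6793 /hr


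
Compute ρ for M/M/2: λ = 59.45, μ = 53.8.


ρ = λ/(cμ) = 59.45/(2·53.8) = 59.45/107.60 = 0.5525

Final: 0.5525


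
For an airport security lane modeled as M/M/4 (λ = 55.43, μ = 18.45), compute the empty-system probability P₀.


a = λ/μ = 55.43/18.45 = 3.0043; ρ = a/c = 0.7511
Σ_{k=0}^{3} a^k/k! (terms k=0..3) = 1.00000 + 3.00434 + 4.51302 + 4.51954 = 13.03689
Tail: a^4/(4!(1−ρ)) = 81.46931/(24·0.2489) = 13.63735
P₀ = 1/(13.03689 + 13.63735) = 1/26.67424 = 0.037489

Final: 0.037489


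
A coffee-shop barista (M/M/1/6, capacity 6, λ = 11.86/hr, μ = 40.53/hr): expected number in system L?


ρ = 11.86/40.53 = 0.2926
L = ρ[1 − (K+1)ρ^K + Kρ^(K+1)] / [(1−ρ)(1−ρ^(K+1))]
Numerator: 0.2926·(1 − 7·0.0006278 + 6·0.0001837) = 0.291659
Denominator: (0.7074)·(0.999816) = 0.707247
L = 0.291659/0.707247 = 0.4124

Final: 0.4124


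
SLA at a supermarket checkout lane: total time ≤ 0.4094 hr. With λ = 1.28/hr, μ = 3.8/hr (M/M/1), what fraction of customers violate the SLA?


W ~ Exponential(μ−λ) for M/M/1.
μ − λ = 3.8 − 1.28 = 2.5200
P(W > t) = e^{−(μ−λ)t} = e^{−1.0317} = 0.356405

Final: 0.356405


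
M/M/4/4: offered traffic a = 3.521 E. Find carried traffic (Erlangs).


B(4,3.521) = 0.262471 (Erlang-B)
Carried load = a(1 − B) = 3.521·(1 − 0.262471) = 3.521·0.737529 = 2.5968 E

Final: 2.5968 Erlangs


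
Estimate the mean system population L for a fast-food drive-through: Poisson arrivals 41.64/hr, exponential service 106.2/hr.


ρ = λ/μ = 41.64/106.2 = 0.3921
L = ρ/(1−ρ) = 0.3921/(1 − 0.3921) = 0.3921/0.6079 = 0.6450

Final: 0.6450


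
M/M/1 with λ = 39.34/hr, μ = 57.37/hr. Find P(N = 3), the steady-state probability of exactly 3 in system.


ρ = 39.34/57.37 = 0.6857
P_n = (1−ρ)·ρ^n = (1 − 0.6857)·0.6857^3 = 0.3143·0.322440 = 0.101335

Final: 0.101335


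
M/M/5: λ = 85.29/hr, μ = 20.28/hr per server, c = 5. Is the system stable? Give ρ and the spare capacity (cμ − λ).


Total capacity cμ = 5·20.28 = 101.40/hr
ρ = λ/(cμ) = 85.29/101.40 = 0.8411
Stable ⇔ ρ < 1: YES
Spare capacity = cμ − λ = 101.40 − 85.29 = 16.11/hr

Final: ρ = 0.8411; stable; margin = 16.11/hr


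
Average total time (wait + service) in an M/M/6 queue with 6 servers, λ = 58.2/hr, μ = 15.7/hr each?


a = 3.7070; ρ = 0.6178; P₀ = 0.023148
Lq = P₀·a^c·ρ/(c!(1−ρ)²) = 0.35292
Wq = Lq/λ = 0.35292/58.2 = 0.006064 hr
W = Wq + 1/μ = 0.006064 + 0.06369 = 0.06976 hr

Final: 0.06976 hr


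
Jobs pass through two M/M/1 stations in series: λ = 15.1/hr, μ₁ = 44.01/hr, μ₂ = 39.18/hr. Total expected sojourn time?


Each node sees arrival rate λ = 15.1/hr (tandem ⇒ throughput preserved).
W₁ = 1/(μ₁−λ) = 1/(44.01−15.1) = 0.03459 hr
W₂ = 1/(μ₂−λ) = 1/(39.18−15.1) = 0.04153 hr
W_total = W₁ + W₂ = 0.03459 + 0.04153 = 0.07612 hr

Final: 0.07612 hr


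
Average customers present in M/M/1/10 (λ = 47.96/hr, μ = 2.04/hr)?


ρ = 47.96/2.04 = 23.5098
L = ρ[1 − (K+1)ρ^K + Kρ^(K+1)] / [(1−ρ)(1−ρ^(K+1))]
Numerator: 23.5098·(1 − 11·51581037111440.531250 + 10·1212660068561121.500000) = 271754743599707104.000000
Denominator: (-22.5098)·(-1212660068561120.500000) = 27296740366826792.000000
L = 271754743599707104.000000/27296740366826792.000000 = 9.9556

Final: 9.9556


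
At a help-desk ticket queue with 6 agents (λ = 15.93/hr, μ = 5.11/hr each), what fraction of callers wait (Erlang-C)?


a = λ/μ = 3.1174; ρ = a/6 = 0.5196
P₀ = 0.043350 (from M/M/c formula)
C(c,a) = [a^c/(c!(1−ρ))]·P₀ = [917.84480/(720·0.4804)]·0.043350
= 2.65342·0.043350 = 0.115026

Final: 0.115026


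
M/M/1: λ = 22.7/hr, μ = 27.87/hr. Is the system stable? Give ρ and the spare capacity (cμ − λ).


Total capacity cμ = 1·27.87 = 27.87/hr
ρ = λ/(cμ) = 22.7/27.87 = 0.8145
Stable ⇔ ρ < 1: YES
Spare capacity = cμ − λ = 27.87 − 22.7 = 5.17/hr

Final: ρ = 0.8145; stable; margin = 5.17/hr


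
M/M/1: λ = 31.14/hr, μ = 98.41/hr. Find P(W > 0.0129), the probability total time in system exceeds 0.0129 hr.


W ~ Exponential(μ−λ) for M/M/1.
μ − λ = 98.41 − 31.14 = 67.2700
P(W > t) = e^{−(μ−λ)t} = e^{−0.8678} = 0.419881

Final: 0.419881


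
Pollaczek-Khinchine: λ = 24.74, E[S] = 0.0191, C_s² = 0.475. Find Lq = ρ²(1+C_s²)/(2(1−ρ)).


ρ = λ·E[S] = 24.74·0.0191 = 0.4725
Lq = ρ²(1+C_s²)/(2(1−ρ)) = 0.2233·(1+0.475)/(2·0.5275)
= 0.2233·1.4750/1.0549 = 0.31220

Final: 0.31220


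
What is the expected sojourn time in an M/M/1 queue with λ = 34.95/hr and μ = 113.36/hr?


W = 1/(μ−λ) = 1/(113.36 − 34.95) = 1/78.41 = 0.01275 hr

Final: 0.01275 hr


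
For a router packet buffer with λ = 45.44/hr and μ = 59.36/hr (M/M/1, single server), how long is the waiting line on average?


ρ = 45.44/59.36 = 0.7655
Lq = ρ²/(1−ρ) = 0.5860/0.2345 = 2.4989

Final: 2.4989


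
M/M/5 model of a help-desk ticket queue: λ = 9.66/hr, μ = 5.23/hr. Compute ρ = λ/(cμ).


ρ = λ/(cμ) = 9.66/(5·5.23) = 9.66/26.15 = 0.3694

Final: 0.3694


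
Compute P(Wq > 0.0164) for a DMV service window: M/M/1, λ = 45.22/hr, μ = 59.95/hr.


ρ = 45.22/59.95 = 0.7543
P(Wq > t) = ρ·e^{−(μ−λ)t} = 0.7543·e^{−0.2416}
= 0.7543·0.785392 = 0.592418

Final: 0.592418


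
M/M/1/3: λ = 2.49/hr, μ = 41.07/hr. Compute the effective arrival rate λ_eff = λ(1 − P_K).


ρ = 0.06063; P_K = (1−ρ)ρ^3/(1−ρ^4) = 0.0002093
λ_eff = λ(1 − P_K) = 2.49·(1 − 0.0002093) = 2.49·0.999791 = 2.4895 /hr

Final: 2.4895 /hr


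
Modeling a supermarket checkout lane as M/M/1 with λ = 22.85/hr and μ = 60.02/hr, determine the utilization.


ρ = λ/μ = 22.85/60.02 = 0.3807

Final: 0.3807


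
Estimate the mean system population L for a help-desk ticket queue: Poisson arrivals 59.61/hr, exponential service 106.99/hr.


ρ = λ/μ = 59.61/106.99 = 0.5572
L = ρ/(1−ρ) = 0.5572/(1 − 0.5572) = 0.5572/0.4428 = 1.2581

Final: 1.2581


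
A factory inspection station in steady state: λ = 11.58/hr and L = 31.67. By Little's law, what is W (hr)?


W = L/λ = 31.67/11.58 = 2.7349 hr

Final: 2.7349 hr


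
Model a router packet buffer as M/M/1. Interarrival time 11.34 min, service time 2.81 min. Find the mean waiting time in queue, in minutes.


λ = 60/11.34 = 5.2910 /hr
μ = 60/2.81 = 21.3523 /hr
ρ = λ/μ = 5.2910/21.3523 = 0.2478
Wq = ρ/(μ−λ) = 0.2478/(21.3523−5.2910) = 0.01543 hr
In minutes: 0.01543·60 = 0.9257 min

Final: 0.9257 min


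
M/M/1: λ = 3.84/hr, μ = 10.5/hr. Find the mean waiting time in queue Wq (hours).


ρ = 3.84/10.5 = 0.3657
Wq = ρ/(μ−λ) = 0.3657/(10.5 − 3.84) = 0.3657/6.66 = 0.05491 hr

Final: 0.05491 hr


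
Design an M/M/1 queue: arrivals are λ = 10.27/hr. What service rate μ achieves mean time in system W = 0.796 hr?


W = 1/(μ−λ) ⇒ μ − λ = 1/W = 1/0.796 = 1.2563
μ = λ + 1/W = 10.27 + 1.2563 = 11.5263 per hr

Final: 11.5263 /hr


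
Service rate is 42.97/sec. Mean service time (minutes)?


Mean service time = 1/μ = 1/42.97 second = 0.02327 second
In minutes: 0.02327 × 0.0166667 = 0.0003879 min

Final: 0.0003879 min


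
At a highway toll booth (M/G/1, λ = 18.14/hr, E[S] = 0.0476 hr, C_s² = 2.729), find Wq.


ρ = λ·E[S] = 18.14·0.0476 = 0.8635
E[S²] = E[S]²(1+C_s²) = 0.0476²·(1+2.729) = 0.008449
Wq = λ·E[S²]/(2(1−ρ)) = 18.14·0.008449/(2·0.1365) = 0.56126 hr

Final: 0.56126 hr


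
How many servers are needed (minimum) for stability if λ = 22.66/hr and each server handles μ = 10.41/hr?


Stability requires cμ > λ ⇔ c > λ/μ.
λ/μ = 22.66/10.41 = 2.1768
Minimum integer c = ⌊2.1768⌋ + 1 = 3
Check: 3·10.41 = 31.23 > 22.66, while 2·10.41 = 20.82 ≤ 22.66

Final: 3 servers


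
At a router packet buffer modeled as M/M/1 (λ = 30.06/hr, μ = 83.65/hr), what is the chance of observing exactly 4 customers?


ρ = 30.06/83.65 = 0.3594
P_n = (1−ρ)·ρ^n = (1 − 0.3594)·0.3594^4 = 0.6406·0.016676 = 0.010683

Final: 0.010683


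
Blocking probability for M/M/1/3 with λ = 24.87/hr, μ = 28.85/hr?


ρ = λ/μ = 24.87/28.85 = 0.8620
P_K = (1−ρ)ρ^K/(1−ρ^(K+1)) = (0.1380·0.640604)/(1 − 0.552230)
= 0.088375/0.447770 = 0.197366

Final: 0.197366


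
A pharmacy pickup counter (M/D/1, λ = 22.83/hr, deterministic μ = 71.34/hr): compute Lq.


ρ = 22.83/71.34 = 0.3200
M/D/1: Lq = ρ²/(2(1−ρ)) = 0.1024/(2·0.6800) = 0.07530

Final: 0.07530


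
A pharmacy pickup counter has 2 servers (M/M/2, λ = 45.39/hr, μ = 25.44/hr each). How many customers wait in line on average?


a = λ/μ = 1.7842; ρ = a/2 = 0.8921
P₀ = 0.057027
Lq = P₀·a^c·ρ / (c!·(1−ρ)²) = 0.057027·3.18336·0.8921/(2·0.01164)
= 6.95505

Final: 6.95505


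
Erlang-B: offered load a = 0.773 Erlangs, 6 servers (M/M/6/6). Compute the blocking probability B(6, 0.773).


B(c,a) = (a^c/c!) / Σ_{k=0}^{c} a^k/k!
a^6/6! = 0.0002963
Σ terms (k=0..6): 1.00000 + 0.77300 + 0.29876 + 0.07698 + 0.01488 + 0.002300 + 0.0002963 = 2.166219
B = 0.0002963/2.166219 = 0.0001368

Final: 0.0001368


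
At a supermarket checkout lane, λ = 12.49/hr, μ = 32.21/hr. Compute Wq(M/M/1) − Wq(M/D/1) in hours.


ρ = 12.49/32.21 = 0.3878
Wq(M/M/1) = ρ/(μ−λ) = 0.3878/19.72 = 0.01966 hr
Wq(M/D/1) = ρ/(2(μ−λ)) = 0.009832 hr
Savings = 0.01966 − 0.009832 = 0.009832 hr

Final: 0.009832 hr


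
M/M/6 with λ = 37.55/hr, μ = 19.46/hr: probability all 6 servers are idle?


a = λ/μ = 37.55/19.46 = 1.9296; ρ = a/c = 0.3216
Σ_{k=0}^{5} a^k/k! (terms k=0..5) = 1.00000 + 1.92960 + 1.86168 + 1.19743 + 0.57764 + 0.22292 = 6.78927
Tail: a^6/(6!(1−ρ)) = 51.61817/(720·0.6784) = 0.10568
P₀ = 1/(6.78927 + 0.10568) = 1/6.89495 = 0.145034

Final: 0.145034


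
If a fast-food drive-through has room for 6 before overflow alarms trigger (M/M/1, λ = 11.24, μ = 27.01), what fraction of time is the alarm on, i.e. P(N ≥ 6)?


ρ = 11.24/27.01 = 0.4161
P(N ≥ n) = ρ^n = 0.4161^6 = 0.005193

Final: 0.005193


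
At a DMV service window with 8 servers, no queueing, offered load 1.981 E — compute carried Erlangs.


B(8,1.981) = 0.0008115 (Erlang-B)
Carried load = a(1 − B) = 1.981·(1 − 0.0008115) = 1.981·0.999188 = 1.9794 E

Final: 1.9794 Erlangs


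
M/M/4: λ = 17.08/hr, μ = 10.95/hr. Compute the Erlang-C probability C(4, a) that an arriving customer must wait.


a = λ/μ = 1.5598; ρ = a/4 = 0.3900
P₀ = 0.207764 (from M/M/c formula)
C(c,a) = [a^c/(c!(1−ρ))]·P₀ = [5.91964/(24·0.6100)]·0.207764
= 0.40432·0.207764 = 0.084002

Final: 0.084002


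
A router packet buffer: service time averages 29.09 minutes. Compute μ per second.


μ = 1/(service time) in consistent units.
1 second = 0.0166667 min, so μ = 0.0166667/29.09 = 0.0005729 per second

Final: 0.0005729 /sec


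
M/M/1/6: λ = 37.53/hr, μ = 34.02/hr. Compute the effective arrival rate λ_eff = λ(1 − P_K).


ρ = 1.1032; P_K = (1−ρ)ρ^6/(1−ρ^7) = 0.188145
λ_eff = λ(1 − P_K) = 37.53·(1 − 0.188145) = 37.53·0.811855 = 30.4689 /hr

Final: 30.4689 /hr


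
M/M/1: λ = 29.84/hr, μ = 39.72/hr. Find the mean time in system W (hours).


W = 1/(μ−λ) = 1/(39.72 − 29.84) = 1/9.88 = 0.1012 hr

Final: 0.1012 hr


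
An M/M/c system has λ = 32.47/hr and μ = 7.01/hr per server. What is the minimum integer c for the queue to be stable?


Stability requires cμ > λ ⇔ c > λ/μ.
λ/μ = 32.47/7.01 = 4.6320
Minimum integer c = ⌊4.6320⌋ + 1 = 5
Check: 5·7.01 = 35.05 > 32.47, while 4·7.01 = 28.04 ≤ 32.47

Final: 5 servers


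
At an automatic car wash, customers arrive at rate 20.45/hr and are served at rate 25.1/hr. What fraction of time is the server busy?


ρ = λ/μ = 20.45/25.1 = 0.8147

Final: 0.8147


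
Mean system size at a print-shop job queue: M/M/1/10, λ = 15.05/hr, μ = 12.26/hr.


ρ = 15.05/12.26 = 1.2276
L = ρ[1 − (K+1)ρ^K + Kρ^(K+1)] / [(1−ρ)(1−ρ^(K+1))]
Numerator: 1.2276·(1 − 11·7.770703 + 10·9.539076) = 13.396505
Denominator: (-0.2276)·(-8.539076) = 1.943232
L = 13.396505/1.943232 = 6.8939

Final: 6.8939


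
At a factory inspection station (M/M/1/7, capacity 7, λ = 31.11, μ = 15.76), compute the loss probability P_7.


ρ = λ/μ = 31.11/15.76 = 1.9740
P_K = (1−ρ)ρ^K/(1−ρ^(K+1)) = (-0.9740·116.790249)/(1 − 230.542174)
= -113.751924/-229.542174 = 0.495560

Final: 0.495560
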